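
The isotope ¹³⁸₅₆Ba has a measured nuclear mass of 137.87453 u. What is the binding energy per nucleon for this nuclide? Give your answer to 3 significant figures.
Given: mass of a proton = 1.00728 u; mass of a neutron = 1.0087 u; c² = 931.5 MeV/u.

The nucleus contains 56 protons and 138 − 56 = 82 neutrons.
Σm = 56·m_p + 82·m_n = 56.40768 + 82.7134 = 139.12108 u
Δm = 139.12108 − 137.87453 = 1.24655 u
Converting to energy: 1.24655 u × 931.5 MeV/u = 1161.16 MeV
BE/A = 1161.16 MeV / 138 = 8.414 MeV/nucleon

8.41 MeV/nucleon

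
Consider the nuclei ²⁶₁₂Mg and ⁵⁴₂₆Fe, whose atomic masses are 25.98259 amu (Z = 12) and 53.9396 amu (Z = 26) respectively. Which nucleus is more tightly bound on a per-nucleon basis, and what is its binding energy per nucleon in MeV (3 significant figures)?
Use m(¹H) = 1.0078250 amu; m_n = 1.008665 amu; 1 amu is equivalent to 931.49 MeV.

²⁶₁₂Mg: Σm = 12(1.0078250) + 14(1.008665) = 26.2152100 amu; Δm = 0.2326200 amu; E_B = 216.68 MeV; E_B/A = 8.334 MeV
⁵⁴₂₆Fe: Σm = 26(1.0078250) + 28(1.008665) = 54.4460700 amu; Δm = 0.5064700 amu; E_B = 471.772 MeV; E_B/A = 8.737 MeV
⁵⁴₂₆Fe has the higher binding energy per nucleon, so it is the more tightly bound nucleus.

⁵⁴₂₆Fe; 8.74 MeV/nucleon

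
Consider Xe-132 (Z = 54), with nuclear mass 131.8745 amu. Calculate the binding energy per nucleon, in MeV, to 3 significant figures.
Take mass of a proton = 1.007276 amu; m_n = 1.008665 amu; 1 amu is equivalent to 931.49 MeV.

8.43 MeV/nucleon

The nucleus contains 54 protons and 132 − 54 = 78 neutrons.
Σm = 54·m_p + 78·m_n = 54.392904 + 78.675870 = 133.068774 amu
Δm = 133.068774 − 131.8745 = 1.194274 amu
E_B = 1.194274 × 931.49 = 1112.45 MeV
BE/A = 1112.45 MeV / 132 = 8.428 MeV/nucleon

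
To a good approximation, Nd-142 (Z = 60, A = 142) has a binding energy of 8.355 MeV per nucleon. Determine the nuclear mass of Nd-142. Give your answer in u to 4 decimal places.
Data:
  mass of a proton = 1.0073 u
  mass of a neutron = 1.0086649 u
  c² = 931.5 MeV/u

141.8749 u

Total binding energy = 142 × 8.355 = 1186.410 MeV
Mass defect = 1186.410 MeV / (931.5 MeV/u) = 1.273655 u
Constituent mass = 60(1.0073) + 82(1.0086649) = 143.1485218 u
Nuclear mass = 143.1485218 − 1.273655 = 141.8748668 u ≈ 141.8749 u (to 4 decimal places)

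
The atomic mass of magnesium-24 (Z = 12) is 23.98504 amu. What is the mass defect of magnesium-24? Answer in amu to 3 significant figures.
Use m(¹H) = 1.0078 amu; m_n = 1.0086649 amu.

Mass of separated nucleons = 12(1.0078) + 12(1.0086649) = 12.0936 + 12.1039788 = 24.1975788 amu
The mass defect is 24.1975788 − 23.98504 = 0.2125388 amu.

0.213 amu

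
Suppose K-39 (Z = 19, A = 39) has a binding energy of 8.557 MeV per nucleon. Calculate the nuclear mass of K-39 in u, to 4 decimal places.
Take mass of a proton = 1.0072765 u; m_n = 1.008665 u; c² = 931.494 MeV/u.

38.9533 u

Total binding energy = 39 × 8.557 = 333.723 MeV
Mass defect = 333.723 MeV / (931.494 MeV/u) = 0.358266 u
Constituent mass = 19(1.0072765) + 20(1.008665) = 39.3115535 u
Nuclear mass = 39.3115535 − 0.358266 = 38.9532875 u ≈ 38.9533 u (to 4 decimal places)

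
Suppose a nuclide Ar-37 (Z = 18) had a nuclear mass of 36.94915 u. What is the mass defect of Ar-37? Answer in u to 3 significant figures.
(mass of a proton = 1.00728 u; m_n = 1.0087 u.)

With 18 protons and 19 neutrons (A = 37):
Total constituent mass: 18 × 1.00728 + 19 × 1.0087 = 37.29634 u
Mass defect Δm = 37.29634 − 36.94915 = 0.34719 u

0.347 u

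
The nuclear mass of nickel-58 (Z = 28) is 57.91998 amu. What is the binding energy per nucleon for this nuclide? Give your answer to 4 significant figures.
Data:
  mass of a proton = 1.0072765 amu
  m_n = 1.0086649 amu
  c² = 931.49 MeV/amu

The nucleus contains 28 protons and 58 − 28 = 30 neutrons.
Σm = 28·m_p + 30·m_n = 28.2037420 + 30.2599470 = 58.4636890 amu
The mass defect is 58.4636890 − 57.91998 = 0.5437090 amu.
Converting to energy: 0.5437090 amu × 931.49 MeV/amu = 506.459 MeV
Dividing by A = 58 gives 8.732 MeV per nucleon.

8.732 MeV/nucleon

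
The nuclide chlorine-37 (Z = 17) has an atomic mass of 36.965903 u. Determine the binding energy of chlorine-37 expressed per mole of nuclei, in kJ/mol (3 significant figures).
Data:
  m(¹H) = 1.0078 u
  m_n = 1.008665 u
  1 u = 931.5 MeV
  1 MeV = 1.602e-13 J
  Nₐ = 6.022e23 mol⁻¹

With 17 protons and 20 neutrons (A = 37):
Mass of separated nucleons = 17(1.0078) + 20(1.008665) = 17.1326 + 20.173300 = 37.305900 u
The mass defect is 37.305900 − 36.965903 = 0.339997 u.
Converting to energy: 0.339997 u × 931.5 MeV/u = 316.707 MeV
Per nucleus in joules: 316.707 MeV × 1.602e-13 J/MeV = 5.0736e-11 J
Per mole: 5.0736e-11 J × 6.022e23 mol⁻¹ = 3.0553e+13 J/mol

3.06e+10 kJ/mol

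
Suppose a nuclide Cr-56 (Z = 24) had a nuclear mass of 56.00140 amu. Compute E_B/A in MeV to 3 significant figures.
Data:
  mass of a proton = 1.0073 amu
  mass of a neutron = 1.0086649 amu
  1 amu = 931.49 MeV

7.50 MeV/nucleon

Mass of separated nucleons = 24(1.0073) + 32(1.0086649) = 24.1752 + 32.2772768 = 56.4524768 amu
The mass defect is 56.4524768 − 56.00140 = 0.4510768 amu.
E_B = 0.4510768 × 931.49 = 420.174 MeV
BE/A = 420.174 MeV / 56 = 7.503 MeV/nucleon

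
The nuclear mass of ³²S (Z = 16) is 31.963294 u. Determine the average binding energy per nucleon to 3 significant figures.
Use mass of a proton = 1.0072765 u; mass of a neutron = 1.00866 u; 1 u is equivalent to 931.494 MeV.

8.49 MeV/nucleon

Z = 16, so N = A − Z = 32 − 16 = 16.
Mass of separated nucleons = 16(1.0072765) + 16(1.00866) = 16.1164240 + 16.13856 = 32.2549840 u
The mass defect is 32.2549840 − 31.963294 = 0.2916900 u.
Converting to energy: 0.2916900 u × 931.494 MeV/u = 271.707 MeV
Dividing by A = 32 gives 8.491 MeV per nucleon.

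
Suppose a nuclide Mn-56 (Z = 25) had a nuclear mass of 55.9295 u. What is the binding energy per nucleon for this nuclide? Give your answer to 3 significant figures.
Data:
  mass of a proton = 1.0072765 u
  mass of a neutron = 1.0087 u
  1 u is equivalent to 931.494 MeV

8.68 MeV/nucleon

Σm = 25·m_p + 31·m_n = 25.1819125 + 31.2697 = 56.4516125 u
Mass defect Δm = 56.4516125 − 55.9295 = 0.5221125 u
Binding energy = Δm·c² = 0.5221125 × 931.494 MeV/u = 486.345 MeV
Per nucleon: 486.345 / 56 = 8.6847 MeV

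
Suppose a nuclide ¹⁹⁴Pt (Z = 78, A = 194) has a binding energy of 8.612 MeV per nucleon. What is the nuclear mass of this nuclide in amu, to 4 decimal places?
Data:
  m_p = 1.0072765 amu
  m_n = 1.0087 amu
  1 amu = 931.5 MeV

Total binding energy = 194 × 8.612 = 1670.728 MeV
Mass defect = 1670.728 MeV / (931.5 MeV/amu) = 1.793589 amu
Constituent mass = 78(1.0072765) + 116(1.0087) = 195.5767670 amu
Nuclear mass = 195.5767670 − 1.793589 = 193.7831780 amu ≈ 193.7832 amu (to 4 decimal places)

193.7832 amu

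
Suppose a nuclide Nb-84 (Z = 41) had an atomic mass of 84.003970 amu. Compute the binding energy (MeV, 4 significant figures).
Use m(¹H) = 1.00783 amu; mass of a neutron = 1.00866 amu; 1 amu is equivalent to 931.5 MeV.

642.2 MeV

Σm = 41·m(¹H) + 43·m_n = 41.32103 + 43.37238 = 84.69341 amu
Δm = 84.69341 − 84.003970 = 0.689440 amu
Binding energy = Δm·c² = 0.689440 × 931.5 MeV/amu = 642.213 MeV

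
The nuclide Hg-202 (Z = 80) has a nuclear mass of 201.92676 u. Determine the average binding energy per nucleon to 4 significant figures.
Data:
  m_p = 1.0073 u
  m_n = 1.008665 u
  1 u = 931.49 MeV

7.906 MeV/nucleon

The nucleus contains 80 protons and 202 − 80 = 122 neutrons.
Σm = 80·m_p + 122·m_n = 80.5840 + 123.057130 = 203.641130 u
Mass defect Δm = 203.641130 − 201.92676 = 1.714370 u
E_B = 1.714370 × 931.49 = 1596.92 MeV
Dividing by A = 202 gives 7.906 MeV per nucleon.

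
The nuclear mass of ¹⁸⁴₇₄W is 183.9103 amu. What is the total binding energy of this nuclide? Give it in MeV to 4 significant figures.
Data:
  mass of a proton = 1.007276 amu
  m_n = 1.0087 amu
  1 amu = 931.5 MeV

Z = 74, so N = A − Z = 184 − 74 = 110.
Total constituent mass: 74 × 1.007276 + 110 × 1.0087 = 185.495424 amu
Δm = 185.495424 − 183.9103 = 1.585124 amu
Binding energy = Δm·c² = 1.585124 × 931.5 MeV/amu = 1476.54 MeV

1477 MeV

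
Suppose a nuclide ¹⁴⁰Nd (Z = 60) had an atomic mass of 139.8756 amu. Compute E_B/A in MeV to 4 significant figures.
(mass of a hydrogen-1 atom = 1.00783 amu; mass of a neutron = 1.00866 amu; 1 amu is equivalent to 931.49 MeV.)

8.563 MeV/nucleon

With 60 protons and 80 neutrons (A = 140):
Total constituent mass: 60 × 1.00783 + 80 × 1.00866 = 141.16260 amu
Δm = 141.16260 − 139.8756 = 1.28700 amu
Converting to energy: 1.28700 amu × 931.49 MeV/amu = 1198.83 MeV
Dividing by A = 140 gives 8.563 MeV per nucleon.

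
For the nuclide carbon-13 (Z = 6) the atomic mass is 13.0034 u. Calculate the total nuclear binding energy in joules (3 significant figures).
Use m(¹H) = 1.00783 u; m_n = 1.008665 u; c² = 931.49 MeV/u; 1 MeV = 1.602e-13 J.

1.56e-11 J

Mass of separated nucleons = 6(1.00783) + 7(1.008665) = 6.04698 + 7.060655 = 13.107635 u
Δm = 13.107635 − 13.0034 = 0.104235 u
Binding energy = Δm·c² = 0.104235 × 931.49 MeV/u = 97.0939 MeV
In joules: 97.0939 MeV × 1.602e-13 J/MeV = 1.5554e-11 J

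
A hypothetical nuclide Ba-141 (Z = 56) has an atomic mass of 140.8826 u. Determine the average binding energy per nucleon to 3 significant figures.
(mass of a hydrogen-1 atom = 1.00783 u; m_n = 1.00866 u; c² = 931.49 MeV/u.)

8.54 MeV/nucleon

Σm = 56·m(¹H) + 85·m_n = 56.43848 + 85.73610 = 142.17458 u
Mass defect Δm = 142.17458 − 140.8826 = 1.29198 u
Converting to energy: 1.29198 u × 931.49 MeV/u = 1203.47 MeV
Dividing by A = 141 gives 8.535 MeV per nucleon.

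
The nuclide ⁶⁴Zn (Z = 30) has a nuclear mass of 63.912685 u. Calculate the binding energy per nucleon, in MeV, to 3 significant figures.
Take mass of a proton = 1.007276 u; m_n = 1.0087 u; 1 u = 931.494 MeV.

Z = 30, so N = A − Z = 64 − 30 = 34.
Total constituent mass: 30 × 1.007276 + 34 × 1.0087 = 64.514080 u
Δm = 64.514080 − 63.912685 = 0.601395 u
Binding energy = Δm·c² = 0.601395 × 931.494 MeV/u = 560.196 MeV
Per nucleon: 560.196 / 64 = 8.753 MeV

8.75 MeV/nucleon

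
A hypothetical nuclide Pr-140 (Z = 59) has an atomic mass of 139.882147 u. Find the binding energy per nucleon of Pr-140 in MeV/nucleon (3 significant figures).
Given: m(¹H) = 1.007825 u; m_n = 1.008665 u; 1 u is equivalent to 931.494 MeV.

With 59 protons and 81 neutrons (A = 140):
Total constituent mass: 59 × 1.007825 + 81 × 1.008665 = 141.163540 u
Mass defect Δm = 141.163540 − 139.882147 = 1.281393 u
E_B = 1.281393 × 931.494 = 1193.61 MeV
BE/A = 1193.61 MeV / 140 = 8.526 MeV/nucleon

8.53 MeV/nucleon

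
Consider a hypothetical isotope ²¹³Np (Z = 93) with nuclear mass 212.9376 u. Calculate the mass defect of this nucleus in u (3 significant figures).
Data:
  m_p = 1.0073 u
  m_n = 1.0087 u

1.79 u

With 93 protons and 120 neutrons (A = 213):
Mass of separated nucleons = 93(1.0073) + 120(1.0087) = 93.6789 + 121.0440 = 214.7229 u
The mass defect is 214.7229 − 212.9376 = 1.7853 u.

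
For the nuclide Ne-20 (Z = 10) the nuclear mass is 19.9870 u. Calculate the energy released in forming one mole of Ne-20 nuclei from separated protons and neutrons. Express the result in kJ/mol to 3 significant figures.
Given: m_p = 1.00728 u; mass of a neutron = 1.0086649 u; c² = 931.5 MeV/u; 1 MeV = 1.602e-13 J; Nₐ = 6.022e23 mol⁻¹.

Z = 10, so N = A − Z = 20 − 10 = 10.
Mass of separated nucleons = 10(1.00728) + 10(1.0086649) = 10.07280 + 10.0866490 = 20.1594490 u
Mass defect Δm = 20.1594490 − 19.9870 = 0.1724490 u
Binding energy = Δm·c² = 0.1724490 × 931.5 MeV/u = 160.636 MeV
Per nucleus in joules: 160.636 MeV × 1.602e-13 J/MeV = 2.5734e-11 J
Per mole: 2.5734e-11 J × 6.022e23 mol⁻¹ = 1.5497e+13 J/mol

1.55e+10 kJ/mol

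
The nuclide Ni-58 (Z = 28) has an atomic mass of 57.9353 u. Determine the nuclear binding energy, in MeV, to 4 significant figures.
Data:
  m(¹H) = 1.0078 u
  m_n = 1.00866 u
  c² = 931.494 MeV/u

Z = 28, so N = A − Z = 58 − 28 = 30.
Total constituent mass: 28 × 1.0078 + 30 × 1.00866 = 58.47820 u
Mass defect Δm = 58.47820 − 57.9353 = 0.54290 u
Binding energy = Δm·c² = 0.54290 × 931.494 MeV/u = 505.708 MeV

505.7 MeV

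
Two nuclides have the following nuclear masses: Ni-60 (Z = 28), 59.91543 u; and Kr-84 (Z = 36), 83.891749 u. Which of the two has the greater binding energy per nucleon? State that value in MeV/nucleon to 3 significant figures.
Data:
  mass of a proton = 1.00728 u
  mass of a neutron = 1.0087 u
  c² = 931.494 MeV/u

Ni-60: Σm = 28(1.00728) + 32(1.0087) = 60.48224 u; Δm = 0.56681 u; E_B = 527.98 MeV; E_B/A = 8.800 MeV
Kr-84: Σm = 36(1.00728) + 48(1.0087) = 84.67968 u; Δm = 0.787931 u; E_B = 733.95 MeV; E_B/A = 8.738 MeV
Ni-60 has the higher binding energy per nucleon, so it is the more tightly bound nucleus.

Ni-60; 8.80 MeV/nucleon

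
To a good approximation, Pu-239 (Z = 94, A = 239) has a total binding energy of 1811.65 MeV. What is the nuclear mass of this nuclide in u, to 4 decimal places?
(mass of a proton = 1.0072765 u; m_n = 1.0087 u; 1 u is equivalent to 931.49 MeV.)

Mass defect = 1811.65 MeV / (931.49 MeV/u) = 1.944895 u
Constituent mass = 94(1.0072765) + 145(1.0087) = 240.9454910 u
Nuclear mass = 240.9454910 − 1.944895 = 239.0005960 u ≈ 239.0006 u (to 4 decimal places)

239.0006 u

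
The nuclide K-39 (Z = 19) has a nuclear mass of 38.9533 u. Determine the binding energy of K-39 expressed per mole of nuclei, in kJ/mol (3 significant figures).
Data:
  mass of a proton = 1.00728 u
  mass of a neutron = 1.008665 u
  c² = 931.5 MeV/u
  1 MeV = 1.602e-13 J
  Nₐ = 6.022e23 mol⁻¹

3.22e+10 kJ/mol

With 19 protons and 20 neutrons (A = 39):
Mass of separated nucleons = 19(1.00728) + 20(1.008665) = 19.13832 + 20.173300 = 39.311620 u
The mass defect is 39.311620 − 38.9533 = 0.358320 u.
Converting to energy: 0.358320 u × 931.5 MeV/u = 333.775 MeV
Per nucleus in joules: 333.775 MeV × 1.602e-13 J/MeV = 5.3471e-11 J
Per mole: 5.3471e-11 J × 6.022e23 mol⁻¹ = 3.2200e+13 J/mol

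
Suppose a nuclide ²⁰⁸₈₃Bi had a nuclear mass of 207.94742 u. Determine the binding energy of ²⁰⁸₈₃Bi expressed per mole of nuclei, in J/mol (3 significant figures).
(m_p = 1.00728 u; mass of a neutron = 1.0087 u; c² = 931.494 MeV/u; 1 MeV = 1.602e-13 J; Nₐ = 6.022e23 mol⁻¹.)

Σm = 83·m_p + 125·m_n = 83.60424 + 126.0875 = 209.69174 u
Mass defect Δm = 209.69174 − 207.94742 = 1.74432 u
E_B = 1.74432 × 931.494 = 1624.82 MeV
Per nucleus in joules: 1624.82 MeV × 1.602e-13 J/MeV = 2.6030e-10 J
Per mole: 2.6030e-10 J × 6.022e23 mol⁻¹ = 1.5675e+14 J/mol

1.57e+14 J/mol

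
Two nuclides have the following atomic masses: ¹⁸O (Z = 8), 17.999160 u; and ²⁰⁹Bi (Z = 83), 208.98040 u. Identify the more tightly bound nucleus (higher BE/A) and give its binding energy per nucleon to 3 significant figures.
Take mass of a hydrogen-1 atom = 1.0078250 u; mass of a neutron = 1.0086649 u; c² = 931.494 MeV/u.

¹⁸O: Σm = 8(1.0078250) + 10(1.0086649) = 18.1492490 u; Δm = 0.1500890 u; E_B = 139.81 MeV; E_B/A = 7.767 MeV
²⁰⁹Bi: Σm = 83(1.0078250) + 126(1.0086649) = 210.7412524 u; Δm = 1.7608524 u; E_B = 1640.2 MeV; E_B/A = 7.848 MeV
²⁰⁹Bi has the higher binding energy per nucleon, so it is the more tightly bound nucleus.

²⁰⁹Bi; 7.85 MeV/nucleon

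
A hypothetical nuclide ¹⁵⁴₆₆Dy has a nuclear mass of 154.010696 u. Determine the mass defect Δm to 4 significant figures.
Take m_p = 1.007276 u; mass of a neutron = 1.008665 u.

1.232 u

The nucleus contains 66 protons and 154 − 66 = 88 neutrons.
Total constituent mass: 66 × 1.007276 + 88 × 1.008665 = 155.242736 u
The mass defect is 155.242736 − 154.010696 = 1.232040 u.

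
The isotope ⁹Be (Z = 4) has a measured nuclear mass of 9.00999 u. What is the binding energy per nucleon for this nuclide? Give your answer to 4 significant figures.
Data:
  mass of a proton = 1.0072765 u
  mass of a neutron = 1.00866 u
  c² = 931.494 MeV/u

6.460 MeV/nucleon

With 4 protons and 5 neutrons (A = 9):
Total constituent mass: 4 × 1.0072765 + 5 × 1.00866 = 9.0724060 u
Mass defect Δm = 9.0724060 − 9.00999 = 0.0624160 u
Converting to energy: 0.0624160 u × 931.494 MeV/u = 58.1401 MeV
Per nucleon: 58.1401 / 9 = 6.460 MeV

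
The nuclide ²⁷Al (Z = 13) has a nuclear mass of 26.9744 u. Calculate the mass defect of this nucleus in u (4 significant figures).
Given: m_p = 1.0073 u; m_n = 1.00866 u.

0.2417 u

Σm = 13·m_p + 14·m_n = 13.0949 + 14.12124 = 27.21614 u
Mass defect Δm = 27.21614 − 26.9744 = 0.24174 u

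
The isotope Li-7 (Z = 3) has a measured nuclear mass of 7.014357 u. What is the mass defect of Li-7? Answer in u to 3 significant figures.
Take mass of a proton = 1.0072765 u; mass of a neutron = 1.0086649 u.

Total constituent mass: 3 × 1.0072765 + 4 × 1.0086649 = 7.0564891 u
The mass defect is 7.0564891 − 7.014357 = 0.0421321 u.

0.0421 u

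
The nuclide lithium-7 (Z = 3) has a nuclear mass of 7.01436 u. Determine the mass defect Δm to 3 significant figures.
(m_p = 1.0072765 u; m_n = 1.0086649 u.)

With 3 protons and 4 neutrons (A = 7):
Total constituent mass: 3 × 1.0072765 + 4 × 1.0086649 = 7.0564891 u
Mass defect Δm = 7.0564891 − 7.01436 = 0.0421291 u

0.0421 u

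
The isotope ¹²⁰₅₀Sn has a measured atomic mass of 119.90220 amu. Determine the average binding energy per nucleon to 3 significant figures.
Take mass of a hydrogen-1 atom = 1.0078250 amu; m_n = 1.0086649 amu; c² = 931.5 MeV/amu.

Z = 50, so N = A − Z = 120 − 50 = 70.
Mass of separated nucleons = 50(1.0078250) + 70(1.0086649) = 50.3912500 + 70.6065430 = 120.9977930 amu
The mass defect is 120.9977930 − 119.90220 = 1.0955930 amu.
E_B = 1.0955930 × 931.5 = 1020.54 MeV
BE/A = 1020.54 MeV / 120 = 8.5045 MeV/nucleon

8.50 MeV/nucleon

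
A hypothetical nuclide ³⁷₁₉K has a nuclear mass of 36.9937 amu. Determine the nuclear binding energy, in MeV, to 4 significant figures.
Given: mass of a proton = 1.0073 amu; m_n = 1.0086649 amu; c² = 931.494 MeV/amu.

The nucleus contains 19 protons and 37 − 19 = 18 neutrons.
Mass of separated nucleons = 19(1.0073) + 18(1.0086649) = 19.1387 + 18.1559682 = 37.2946682 amu
Δm = 37.2946682 − 36.9937 = 0.3009682 amu
Binding energy = Δm·c² = 0.3009682 × 931.494 MeV/amu = 280.350 MeV

280.4 MeV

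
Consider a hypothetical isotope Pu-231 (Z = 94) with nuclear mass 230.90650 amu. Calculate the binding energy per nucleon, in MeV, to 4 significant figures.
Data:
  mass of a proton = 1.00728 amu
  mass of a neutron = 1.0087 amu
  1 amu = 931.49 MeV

Z = 94, so N = A − Z = 231 − 94 = 137.
Mass of separated nucleons = 94(1.00728) + 137(1.0087) = 94.68432 + 138.1919 = 232.87622 amu
Δm = 232.87622 − 230.90650 = 1.96972 amu
E_B = 1.96972 × 931.49 = 1834.77 MeV
Dividing by A = 231 gives 7.943 MeV per nucleon.

7.943 MeV/nucleon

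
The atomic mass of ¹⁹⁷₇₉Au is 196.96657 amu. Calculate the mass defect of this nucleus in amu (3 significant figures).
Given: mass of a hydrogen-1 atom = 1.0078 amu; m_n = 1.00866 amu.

1.67 amu

Mass of separated nucleons = 79(1.0078) + 118(1.00866) = 79.6162 + 119.02188 = 198.63808 amu
The mass defect is 198.63808 − 196.96657 = 1.67151 amu.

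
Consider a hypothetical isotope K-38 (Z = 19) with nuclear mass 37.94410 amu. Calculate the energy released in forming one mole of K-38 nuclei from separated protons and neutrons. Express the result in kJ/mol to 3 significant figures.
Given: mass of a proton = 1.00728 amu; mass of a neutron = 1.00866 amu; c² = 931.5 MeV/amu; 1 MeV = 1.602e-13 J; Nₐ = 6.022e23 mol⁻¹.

Mass of separated nucleons = 19(1.00728) + 19(1.00866) = 19.13832 + 19.16454 = 38.30286 amu
Δm = 38.30286 − 37.94410 = 0.35876 amu
Converting to energy: 0.35876 amu × 931.5 MeV/amu = 334.185 MeV
Per nucleus in joules: 334.185 MeV × 1.602e-13 J/MeV = 5.3536e-11 J
Per mole: 5.3536e-11 J × 6.022e23 mol⁻¹ = 3.2239e+13 J/mol

3.22e+10 kJ/mol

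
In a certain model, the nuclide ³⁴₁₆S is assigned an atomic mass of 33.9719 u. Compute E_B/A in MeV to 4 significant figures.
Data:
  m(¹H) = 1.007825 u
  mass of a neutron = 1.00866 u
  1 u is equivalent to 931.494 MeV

Z = 16, so N = A − Z = 34 − 16 = 18.
Total constituent mass: 16 × 1.007825 + 18 × 1.00866 = 34.281080 u
The mass defect is 34.281080 − 33.9719 = 0.309180 u.
Binding energy = Δm·c² = 0.309180 × 931.494 MeV/u = 287.999 MeV
Dividing by A = 34 gives 8.471 MeV per nucleon.

8.471 MeV/nucleon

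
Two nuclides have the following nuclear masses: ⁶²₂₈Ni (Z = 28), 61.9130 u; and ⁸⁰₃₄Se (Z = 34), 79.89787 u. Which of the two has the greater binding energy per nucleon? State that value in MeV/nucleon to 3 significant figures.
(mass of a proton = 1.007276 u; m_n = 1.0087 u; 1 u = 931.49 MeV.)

⁶²₂₈Ni: Σm = 28(1.007276) + 34(1.0087) = 62.499528 u; Δm = 0.586528 u; E_B = 546.34 MeV; E_B/A = 8.812 MeV
⁸⁰₃₄Se: Σm = 34(1.007276) + 46(1.0087) = 80.647584 u; Δm = 0.749714 u; E_B = 698.35 MeV; E_B/A = 8.729 MeV
⁶²₂₈Ni has the higher binding energy per nucleon, so it is the more tightly bound nucleus.

⁶²₂₈Ni; 8.81 MeV/nucleon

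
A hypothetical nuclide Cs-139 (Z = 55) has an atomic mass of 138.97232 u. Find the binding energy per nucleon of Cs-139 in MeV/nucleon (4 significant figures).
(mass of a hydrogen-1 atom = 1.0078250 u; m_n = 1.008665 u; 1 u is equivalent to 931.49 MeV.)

7.947 MeV/nucleon

Z = 55, so N = A − Z = 139 − 55 = 84.
Σm = 55·m(¹H) + 84·m_n = 55.4303750 + 84.727860 = 140.1582350 u
Δm = 140.1582350 − 138.97232 = 1.1859150 u
Converting to energy: 1.1859150 u × 931.49 MeV/u = 1104.67 MeV
Per nucleon: 1104.67 / 139 = 7.947 MeV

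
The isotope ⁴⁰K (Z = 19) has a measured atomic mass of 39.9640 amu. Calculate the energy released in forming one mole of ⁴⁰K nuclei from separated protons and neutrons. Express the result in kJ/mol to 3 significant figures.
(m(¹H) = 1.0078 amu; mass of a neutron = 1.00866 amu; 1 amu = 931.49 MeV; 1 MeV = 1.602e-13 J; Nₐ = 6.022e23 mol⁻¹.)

Mass of separated nucleons = 19(1.0078) + 21(1.00866) = 19.1482 + 21.18186 = 40.33006 amu
The mass defect is 40.33006 − 39.9640 = 0.36606 amu.
E_B = 0.36606 × 931.49 = 340.981 MeV
Per nucleus in joules: 340.981 MeV × 1.602e-13 J/MeV = 5.4625e-11 J
Per mole: 5.4625e-11 J × 6.022e23 mol⁻¹ = 3.2895e+13 J/mol

3.29e+10 kJ/mol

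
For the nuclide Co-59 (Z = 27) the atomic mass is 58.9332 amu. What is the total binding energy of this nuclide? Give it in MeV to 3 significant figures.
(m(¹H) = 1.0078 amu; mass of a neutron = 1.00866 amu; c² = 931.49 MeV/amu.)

The nucleus contains 27 protons and 59 − 27 = 32 neutrons.
Mass of separated nucleons = 27(1.0078) + 32(1.00866) = 27.2106 + 32.27712 = 59.48772 amu
The mass defect is 59.48772 − 58.9332 = 0.55452 amu.
Binding energy = Δm·c² = 0.55452 × 931.49 MeV/amu = 516.530 MeV

517 MeV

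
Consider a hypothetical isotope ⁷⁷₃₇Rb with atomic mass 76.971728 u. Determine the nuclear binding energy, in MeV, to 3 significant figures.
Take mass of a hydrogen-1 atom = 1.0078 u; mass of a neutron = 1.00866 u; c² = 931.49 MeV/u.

618 MeV

Σm = 37·m(¹H) + 40·m_n = 37.2886 + 40.34640 = 77.63500 u
Δm = 77.63500 − 76.971728 = 0.663272 u
E_B = 0.663272 × 931.49 = 617.831 MeV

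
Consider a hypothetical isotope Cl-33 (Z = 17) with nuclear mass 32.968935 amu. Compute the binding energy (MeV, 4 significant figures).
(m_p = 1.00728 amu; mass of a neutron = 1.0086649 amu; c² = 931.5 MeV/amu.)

273.4 MeV

The nucleus contains 17 protons and 33 − 17 = 16 neutrons.
Total constituent mass: 17 × 1.00728 + 16 × 1.0086649 = 33.2623984 amu
The mass defect is 33.2623984 − 32.968935 = 0.2934634 amu.
Binding energy = Δm·c² = 0.2934634 × 931.5 MeV/amu = 273.361 MeV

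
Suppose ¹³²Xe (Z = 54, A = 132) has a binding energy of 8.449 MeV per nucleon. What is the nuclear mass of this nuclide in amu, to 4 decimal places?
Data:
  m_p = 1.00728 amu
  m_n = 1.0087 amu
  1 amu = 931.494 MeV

Total binding energy = 132 × 8.449 = 1115.268 MeV
Mass defect = 1115.268 MeV / (931.494 MeV/amu) = 1.197290 amu
Constituent mass = 54(1.00728) + 78(1.0087) = 133.07172 amu
Nuclear mass = 133.07172 − 1.197290 = 131.874430 amu ≈ 131.8744 amu (to 4 decimal places)

131.8744 amu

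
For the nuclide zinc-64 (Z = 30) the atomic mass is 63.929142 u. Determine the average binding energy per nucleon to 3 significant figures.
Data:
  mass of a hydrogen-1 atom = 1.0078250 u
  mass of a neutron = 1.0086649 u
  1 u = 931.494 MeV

With 30 protons and 34 neutrons (A = 64):
Σm = 30·m(¹H) + 34·m_n = 30.2347500 + 34.2946066 = 64.5293566 u
Mass defect Δm = 64.5293566 − 63.929142 = 0.6002146 u
E_B = 0.6002146 × 931.494 = 559.096 MeV
Per nucleon: 559.096 / 64 = 8.736 MeV

8.74 MeV/nucleon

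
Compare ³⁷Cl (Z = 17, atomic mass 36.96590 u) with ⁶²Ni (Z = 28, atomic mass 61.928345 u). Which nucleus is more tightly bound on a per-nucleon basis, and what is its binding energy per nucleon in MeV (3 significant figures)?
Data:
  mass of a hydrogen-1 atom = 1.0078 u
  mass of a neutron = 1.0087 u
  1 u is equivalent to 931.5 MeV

³⁷Cl: Σm = 17(1.0078) + 20(1.0087) = 37.3066 u; Δm = 0.34070 u; E_B = 317.36 MeV; E_B/A = 8.577 MeV
⁶²Ni: Σm = 28(1.0078) + 34(1.0087) = 62.5142 u; Δm = 0.585855 u; E_B = 545.72 MeV; E_B/A = 8.802 MeV
⁶²Ni has the higher binding energy per nucleon, so it is the more tightly bound nucleus.

⁶²Ni; 8.80 MeV/nucleon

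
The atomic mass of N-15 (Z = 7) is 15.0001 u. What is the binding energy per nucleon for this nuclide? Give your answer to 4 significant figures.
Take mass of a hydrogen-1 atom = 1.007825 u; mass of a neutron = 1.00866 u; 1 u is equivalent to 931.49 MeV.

The nucleus contains 7 protons and 15 − 7 = 8 neutrons.
Total constituent mass: 7 × 1.007825 + 8 × 1.00866 = 15.124055 u
The mass defect is 15.124055 − 15.0001 = 0.123955 u.
Converting to energy: 0.123955 u × 931.49 MeV/u = 115.463 MeV
BE/A = 115.463 MeV / 15 = 7.698 MeV/nucleon

7.698 MeV/nucleon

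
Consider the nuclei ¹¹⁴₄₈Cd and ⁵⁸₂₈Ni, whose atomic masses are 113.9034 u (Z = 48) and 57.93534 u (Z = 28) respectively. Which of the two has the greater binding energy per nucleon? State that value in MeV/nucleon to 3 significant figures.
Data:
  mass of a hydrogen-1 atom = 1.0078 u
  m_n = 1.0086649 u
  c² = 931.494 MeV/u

⁵⁸₂₈Ni; 8.72 MeV/nucleon

¹¹⁴₄₈Cd: Σm = 48(1.0078) + 66(1.0086649) = 114.9462834 u; Δm = 1.0428834 u; E_B = 971.44 MeV; E_B/A = 8.521 MeV
⁵⁸₂₈Ni: Σm = 28(1.0078) + 30(1.0086649) = 58.4783470 u; Δm = 0.5430070 u; E_B = 505.81 MeV; E_B/A = 8.721 MeV
⁵⁸₂₈Ni has the higher binding energy per nucleon, so it is the more tightly bound nucleus.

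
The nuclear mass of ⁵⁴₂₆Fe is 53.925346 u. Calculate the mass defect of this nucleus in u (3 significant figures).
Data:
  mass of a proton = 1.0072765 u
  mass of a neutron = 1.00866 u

Z = 26, so N = A − Z = 54 − 26 = 28.
Mass of separated nucleons = 26(1.0072765) + 28(1.00866) = 26.1891890 + 28.24248 = 54.4316690 u
Δm = 54.4316690 − 53.925346 = 0.5063230 u

0.506 u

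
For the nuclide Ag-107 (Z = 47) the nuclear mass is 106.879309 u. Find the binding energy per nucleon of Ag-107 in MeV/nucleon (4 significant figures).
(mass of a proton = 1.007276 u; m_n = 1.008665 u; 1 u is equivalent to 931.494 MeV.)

8.554 MeV/nucleon

Total constituent mass: 47 × 1.007276 + 60 × 1.008665 = 107.861872 u
Mass defect Δm = 107.861872 − 106.879309 = 0.982563 u
E_B = 0.982563 × 931.494 = 915.252 MeV
Per nucleon: 915.252 / 107 = 8.554 MeV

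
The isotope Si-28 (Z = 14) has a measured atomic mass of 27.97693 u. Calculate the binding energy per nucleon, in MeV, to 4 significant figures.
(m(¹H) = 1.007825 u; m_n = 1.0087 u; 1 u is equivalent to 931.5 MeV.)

8.464 MeV/nucleon

Total constituent mass: 14 × 1.007825 + 14 × 1.0087 = 28.231350 u
The mass defect is 28.231350 − 27.97693 = 0.254420 u.
Binding energy = Δm·c² = 0.254420 × 931.5 MeV/u = 236.992 MeV
BE/A = 236.992 MeV / 28 = 8.464 MeV/nucleon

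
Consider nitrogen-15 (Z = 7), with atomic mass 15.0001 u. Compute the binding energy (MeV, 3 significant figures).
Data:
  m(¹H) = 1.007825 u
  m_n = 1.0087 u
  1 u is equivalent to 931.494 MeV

116 MeV

Mass of separated nucleons = 7(1.007825) + 8(1.0087) = 7.054775 + 8.0696 = 15.124375 u
The mass defect is 15.124375 − 15.0001 = 0.124275 u.
Binding energy = Δm·c² = 0.124275 × 931.494 MeV/u = 115.761 MeV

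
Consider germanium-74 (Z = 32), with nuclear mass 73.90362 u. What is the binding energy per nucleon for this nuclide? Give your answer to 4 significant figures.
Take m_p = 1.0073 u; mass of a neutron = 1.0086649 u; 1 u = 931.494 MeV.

The nucleus contains 32 protons and 74 − 32 = 42 neutrons.
Total constituent mass: 32 × 1.0073 + 42 × 1.0086649 = 74.5975258 u
The mass defect is 74.5975258 − 73.90362 = 0.6939058 u.
E_B = 0.6939058 × 931.494 = 646.369 MeV
Per nucleon: 646.369 / 74 = 8.735 MeV

8.735 MeV/nucleon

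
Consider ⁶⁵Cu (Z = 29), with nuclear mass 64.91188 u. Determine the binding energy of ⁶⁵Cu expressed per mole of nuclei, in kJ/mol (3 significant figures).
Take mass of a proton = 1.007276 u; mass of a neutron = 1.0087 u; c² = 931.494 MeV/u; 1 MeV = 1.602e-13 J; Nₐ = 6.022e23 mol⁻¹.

5.50e+10 kJ/mol

The nucleus contains 29 protons and 65 − 29 = 36 neutrons.
Σm = 29·m_p + 36·m_n = 29.211004 + 36.3132 = 65.524204 u
The mass defect is 65.524204 − 64.91188 = 0.612324 u.
Binding energy = Δm·c² = 0.612324 × 931.494 MeV/u = 570.376 MeV
Per nucleus in joules: 570.376 MeV × 1.602e-13 J/MeV = 9.1374e-11 J
Per mole: 9.1374e-11 J × 6.022e23 mol⁻¹ = 5.5025e+13 J/mol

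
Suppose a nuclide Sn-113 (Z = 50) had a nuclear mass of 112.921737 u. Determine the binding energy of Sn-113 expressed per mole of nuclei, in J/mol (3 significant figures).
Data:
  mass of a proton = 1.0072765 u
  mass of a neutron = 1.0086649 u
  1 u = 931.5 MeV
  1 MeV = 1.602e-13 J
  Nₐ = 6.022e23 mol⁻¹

With 50 protons and 63 neutrons (A = 113):
Σm = 50·m_p + 63·m_n = 50.3638250 + 63.5458887 = 113.9097137 u
Δm = 113.9097137 − 112.921737 = 0.9879767 u
E_B = 0.9879767 × 931.5 = 920.300 MeV
Per nucleus in joules: 920.300 MeV × 1.602e-13 J/MeV = 1.4743e-10 J
Per mole: 1.4743e-10 J × 6.022e23 mol⁻¹ = 8.8782e+13 J/mol

8.88e+13 J/mol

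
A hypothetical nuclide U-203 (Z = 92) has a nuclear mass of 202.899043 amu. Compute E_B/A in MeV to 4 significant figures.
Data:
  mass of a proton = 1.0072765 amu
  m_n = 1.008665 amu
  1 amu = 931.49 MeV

7.948 MeV/nucleon

Z = 92, so N = A − Z = 203 − 92 = 111.
Total constituent mass: 92 × 1.0072765 + 111 × 1.008665 = 204.6312530 amu
The mass defect is 204.6312530 − 202.899043 = 1.7322100 amu.
Binding energy = Δm·c² = 1.7322100 × 931.49 MeV/amu = 1613.54 MeV
Per nucleon: 1613.54 / 203 = 7.948 MeV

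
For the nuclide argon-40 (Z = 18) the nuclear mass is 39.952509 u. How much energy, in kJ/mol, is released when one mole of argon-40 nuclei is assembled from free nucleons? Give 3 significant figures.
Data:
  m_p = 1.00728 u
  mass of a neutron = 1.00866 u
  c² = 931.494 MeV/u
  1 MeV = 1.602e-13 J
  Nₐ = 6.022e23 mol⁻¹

3.32e+10 kJ/mol

The nucleus contains 18 protons and 40 − 18 = 22 neutrons.
Σm = 18·m_p + 22·m_n = 18.13104 + 22.19052 = 40.32156 u
The mass defect is 40.32156 − 39.952509 = 0.369051 u.
E_B = 0.369051 × 931.494 = 343.769 MeV
Per nucleus in joules: 343.769 MeV × 1.602e-13 J/MeV = 5.5072e-11 J
Per mole: 5.5072e-11 J × 6.022e23 mol⁻¹ = 3.3164e+13 J/mol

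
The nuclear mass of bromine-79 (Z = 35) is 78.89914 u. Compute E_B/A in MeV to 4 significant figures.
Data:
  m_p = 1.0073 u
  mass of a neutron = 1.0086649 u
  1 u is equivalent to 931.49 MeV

Total constituent mass: 35 × 1.0073 + 44 × 1.0086649 = 79.6367556 u
Mass defect Δm = 79.6367556 − 78.89914 = 0.7376156 u
Converting to energy: 0.7376156 u × 931.49 MeV/u = 687.082 MeV
BE/A = 687.082 MeV / 79 = 8.697 MeV/nucleon

8.697 MeV/nucleon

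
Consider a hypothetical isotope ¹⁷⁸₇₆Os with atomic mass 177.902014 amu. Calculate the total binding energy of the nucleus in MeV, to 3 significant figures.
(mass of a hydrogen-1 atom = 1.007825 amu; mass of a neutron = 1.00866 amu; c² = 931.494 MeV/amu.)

Σm = 76·m(¹H) + 102·m_n = 76.594700 + 102.88332 = 179.478020 amu
Mass defect Δm = 179.478020 − 177.902014 = 1.576006 amu
Binding energy = Δm·c² = 1.576006 × 931.494 MeV/amu = 1468.04 MeV

1470 MeV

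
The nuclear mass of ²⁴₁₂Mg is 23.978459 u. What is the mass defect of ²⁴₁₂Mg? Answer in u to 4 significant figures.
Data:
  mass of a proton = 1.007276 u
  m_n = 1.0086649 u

With 12 protons and 12 neutrons (A = 24):
Total constituent mass: 12 × 1.007276 + 12 × 1.0086649 = 24.1912908 u
Mass defect Δm = 24.1912908 − 23.978459 = 0.2128318 u

0.2128 u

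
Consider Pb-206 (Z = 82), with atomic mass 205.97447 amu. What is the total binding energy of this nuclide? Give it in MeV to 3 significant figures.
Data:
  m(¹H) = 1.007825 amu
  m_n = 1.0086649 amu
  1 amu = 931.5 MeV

With 82 protons and 124 neutrons (A = 206):
Total constituent mass: 82 × 1.007825 + 124 × 1.0086649 = 207.7160976 amu
Mass defect Δm = 207.7160976 − 205.97447 = 1.7416276 amu
E_B = 1.7416276 × 931.5 = 1622.33 MeV

1620 MeV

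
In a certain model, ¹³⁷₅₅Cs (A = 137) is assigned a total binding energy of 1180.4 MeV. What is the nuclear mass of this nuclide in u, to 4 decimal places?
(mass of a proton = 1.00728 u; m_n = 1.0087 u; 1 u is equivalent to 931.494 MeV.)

136.8466 u

Mass defect = 1180.4 MeV / (931.494 MeV/u) = 1.267212 u
Constituent mass = 55(1.00728) + 82(1.0087) = 138.11380 u
Nuclear mass = 138.11380 − 1.267212 = 136.846588 u ≈ 136.8466 u (to 4 decimal places)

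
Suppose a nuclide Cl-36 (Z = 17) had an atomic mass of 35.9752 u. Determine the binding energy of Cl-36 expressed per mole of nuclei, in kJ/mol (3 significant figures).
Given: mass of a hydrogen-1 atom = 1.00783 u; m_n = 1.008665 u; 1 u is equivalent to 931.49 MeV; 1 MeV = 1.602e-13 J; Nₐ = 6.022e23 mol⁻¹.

With 17 protons and 19 neutrons (A = 36):
Mass of separated nucleons = 17(1.00783) + 19(1.008665) = 17.13311 + 19.164635 = 36.297745 u
Mass defect Δm = 36.297745 − 35.9752 = 0.322545 u
E_B = 0.322545 × 931.49 = 300.447 MeV
Per nucleus in joules: 300.447 MeV × 1.602e-13 J/MeV = 4.8132e-11 J
Per mole: 4.8132e-11 J × 6.022e23 mol⁻¹ = 2.8985e+13 J/mol

2.90e+10 kJ/mol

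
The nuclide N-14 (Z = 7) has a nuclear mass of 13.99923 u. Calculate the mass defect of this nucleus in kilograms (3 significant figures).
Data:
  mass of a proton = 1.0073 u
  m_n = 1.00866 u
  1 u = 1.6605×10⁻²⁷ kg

Σm = 7·m_p + 7·m_n = 7.0511 + 7.06062 = 14.11172 u
Δm = 14.11172 − 13.99923 = 0.11249 u
In SI units: 0.11249 u × 1.6605×10⁻²⁷ kg/u = 1.8679e-28 kg

1.87e-28 kg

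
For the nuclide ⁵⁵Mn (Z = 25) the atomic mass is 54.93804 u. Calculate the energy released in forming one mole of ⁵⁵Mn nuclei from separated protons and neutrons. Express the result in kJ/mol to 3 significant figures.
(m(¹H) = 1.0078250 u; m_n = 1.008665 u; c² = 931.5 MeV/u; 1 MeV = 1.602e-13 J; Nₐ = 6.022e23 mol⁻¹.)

Total constituent mass: 25 × 1.0078250 + 30 × 1.008665 = 55.4555750 u
Δm = 55.4555750 − 54.93804 = 0.5175350 u
Binding energy = Δm·c² = 0.5175350 × 931.5 MeV/u = 482.084 MeV
Per nucleus in joules: 482.084 MeV × 1.602e-13 J/MeV = 7.7230e-11 J
Per mole: 7.7230e-11 J × 6.022e23 mol⁻¹ = 4.6508e+13 J/mol

4.65e+10 kJ/mol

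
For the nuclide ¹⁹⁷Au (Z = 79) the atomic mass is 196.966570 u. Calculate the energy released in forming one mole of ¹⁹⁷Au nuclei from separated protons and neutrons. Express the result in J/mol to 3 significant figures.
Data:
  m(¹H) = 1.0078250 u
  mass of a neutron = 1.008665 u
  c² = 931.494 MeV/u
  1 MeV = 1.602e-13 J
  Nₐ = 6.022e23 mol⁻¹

1.50e+14 J/mol

Σm = 79·m(¹H) + 118·m_n = 79.6181750 + 119.022470 = 198.6406450 u
The mass defect is 198.6406450 − 196.966570 = 1.6740750 u.
Binding energy = Δm·c² = 1.6740750 × 931.494 MeV/u = 1559.39 MeV
Per nucleus in joules: 1559.39 MeV × 1.602e-13 J/MeV = 2.4981e-10 J
Per mole: 2.4981e-10 J × 6.022e23 mol⁻¹ = 1.5044e+14 J/mol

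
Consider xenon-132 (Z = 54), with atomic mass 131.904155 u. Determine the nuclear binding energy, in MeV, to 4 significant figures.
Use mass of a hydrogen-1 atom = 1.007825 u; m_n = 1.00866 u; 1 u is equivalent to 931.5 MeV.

1112 MeV

Σm = 54·m(¹H) + 78·m_n = 54.422550 + 78.67548 = 133.098030 u
Δm = 133.098030 − 131.904155 = 1.193875 u
Converting to energy: 1.193875 u × 931.5 MeV/u = 1112.09 MeV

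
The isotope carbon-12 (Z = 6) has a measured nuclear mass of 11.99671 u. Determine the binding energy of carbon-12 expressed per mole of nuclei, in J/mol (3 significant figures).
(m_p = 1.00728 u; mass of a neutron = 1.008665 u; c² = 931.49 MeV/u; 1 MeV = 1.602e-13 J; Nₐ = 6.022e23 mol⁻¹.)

Z = 6, so N = A − Z = 12 − 6 = 6.
Mass of separated nucleons = 6(1.00728) + 6(1.008665) = 6.04368 + 6.051990 = 12.095670 u
Δm = 12.095670 − 11.99671 = 0.098960 u
Binding energy = Δm·c² = 0.098960 × 931.49 MeV/u = 92.1803 MeV
Per nucleus in joules: 92.1803 MeV × 1.602e-13 J/MeV = 1.4767e-11 J
Per mole: 1.4767e-11 J × 6.022e23 mol⁻¹ = 8.8927e+12 J/mol

8.89e+12 J/mol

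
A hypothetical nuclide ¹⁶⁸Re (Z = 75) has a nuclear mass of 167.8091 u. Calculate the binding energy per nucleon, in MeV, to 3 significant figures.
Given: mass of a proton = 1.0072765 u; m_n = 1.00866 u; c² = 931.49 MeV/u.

Mass of separated nucleons = 75(1.0072765) + 93(1.00866) = 75.5457375 + 93.80538 = 169.3511175 u
Mass defect Δm = 169.3511175 − 167.8091 = 1.5420175 u
E_B = 1.5420175 × 931.49 = 1436.37 MeV
BE/A = 1436.37 MeV / 168 = 8.550 MeV/nucleon

8.55 MeV/nucleon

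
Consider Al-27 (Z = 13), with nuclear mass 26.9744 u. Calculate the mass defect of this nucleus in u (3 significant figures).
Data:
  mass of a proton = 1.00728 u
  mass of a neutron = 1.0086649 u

Σm = 13·m_p + 14·m_n = 13.09464 + 14.1213086 = 27.2159486 u
Δm = 27.2159486 − 26.9744 = 0.2415486 u

0.242 u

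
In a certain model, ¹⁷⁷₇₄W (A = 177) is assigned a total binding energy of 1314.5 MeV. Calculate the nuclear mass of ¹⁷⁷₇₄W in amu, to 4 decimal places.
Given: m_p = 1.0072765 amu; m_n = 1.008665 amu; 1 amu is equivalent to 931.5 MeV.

Mass defect = 1314.5 MeV / (931.5 MeV/amu) = 1.411165 amu
Constituent mass = 74(1.0072765) + 103(1.008665) = 178.4309560 amu
Nuclear mass = 178.4309560 − 1.411165 = 177.0197910 amu ≈ 177.0198 amu (to 4 decimal places)

177.0198 amu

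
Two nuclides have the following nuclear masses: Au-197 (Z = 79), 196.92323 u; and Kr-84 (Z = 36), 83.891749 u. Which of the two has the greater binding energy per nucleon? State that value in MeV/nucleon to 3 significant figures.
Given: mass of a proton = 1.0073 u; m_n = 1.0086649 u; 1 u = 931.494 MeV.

Au-197: Σm = 79(1.0073) + 118(1.0086649) = 198.5991582 u; Δm = 1.6759282 u; E_B = 1561.1 MeV; E_B/A = 7.924 MeV
Kr-84: Σm = 36(1.0073) + 48(1.0086649) = 84.6787152 u; Δm = 0.7869662 u; E_B = 733.05 MeV; E_B/A = 8.727 MeV
Kr-84 has the higher binding energy per nucleon, so it is the more tightly bound nucleus.

Kr-84; 8.73 MeV/nucleon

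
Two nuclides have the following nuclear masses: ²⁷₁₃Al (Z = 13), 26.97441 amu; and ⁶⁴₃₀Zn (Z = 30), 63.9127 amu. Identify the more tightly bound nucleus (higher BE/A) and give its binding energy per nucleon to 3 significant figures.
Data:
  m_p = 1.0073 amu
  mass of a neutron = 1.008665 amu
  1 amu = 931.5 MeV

²⁷₁₃Al: Σm = 13(1.0073) + 14(1.008665) = 27.216210 amu; Δm = 0.241800 amu; E_B = 225.24 MeV; E_B/A = 8.342 MeV
⁶⁴₃₀Zn: Σm = 30(1.0073) + 34(1.008665) = 64.513610 amu; Δm = 0.600910 amu; E_B = 559.75 MeV; E_B/A = 8.746 MeV
⁶⁴₃₀Zn has the higher binding energy per nucleon, so it is the more tightly bound nucleus.

⁶⁴₃₀Zn; 8.75 MeV/nucleon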